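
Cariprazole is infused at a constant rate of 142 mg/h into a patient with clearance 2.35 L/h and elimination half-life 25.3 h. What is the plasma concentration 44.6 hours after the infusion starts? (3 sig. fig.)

Css = rate / CL = 142 / 2.35 = 60.43 µg/mL
k = ln 2 / 25.3 = 0.02740 h⁻¹
C(t) = Css (1 − e^(−kt)) = 60.43 × (1 − e^(−1.222)) = 60.43 × 0.7053 ≈ 42.6 µg/mL

42.6 µg/mL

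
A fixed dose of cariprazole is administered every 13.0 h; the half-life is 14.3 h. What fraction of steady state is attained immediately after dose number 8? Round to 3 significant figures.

0.994

k = ln 2 / 14.3 = 0.04847 h⁻¹
f_n = 1 − e^(−nkτ) = 1 − e^(−8 × 0.04847 × 13.0) = 1 − e^(−5.041) = 1 − 0.006467 ≈ 0.994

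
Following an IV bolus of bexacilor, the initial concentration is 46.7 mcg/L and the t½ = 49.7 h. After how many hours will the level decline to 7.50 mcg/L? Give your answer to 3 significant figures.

131 hours

k = ln 2 / 49.7 = 0.01395 h⁻¹
C(t) = C₀ e^(−kt)  ⇒  t = ln(C₀/C) / k
t = ln(46.7/7.50) / 0.01395 = 1.829 / 0.01395 ≈ 131 hours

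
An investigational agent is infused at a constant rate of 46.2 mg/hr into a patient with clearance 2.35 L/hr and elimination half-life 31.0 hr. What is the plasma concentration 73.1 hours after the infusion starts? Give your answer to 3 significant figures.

15.8 µg/mL

Css = rate / CL = 46.2 / 2.35 = 19.66 µg/mL
k = ln 2 / 31.0 = 0.02236 hr⁻¹
C(t) = Css (1 − e^(−kt)) = 19.66 × (1 − e^(−1.634)) = 19.66 × 0.8049 ≈ 15.8 µg/mL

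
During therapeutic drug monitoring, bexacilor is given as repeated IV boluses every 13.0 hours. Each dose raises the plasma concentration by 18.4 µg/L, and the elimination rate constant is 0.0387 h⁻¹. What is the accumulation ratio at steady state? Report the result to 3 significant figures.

Fraction remaining after one interval: e^(−kτ) = e^(−0.03870 × 13.0) = 0.6047
R = 1 / (1 − 0.6047) = 1 / 0.3953 ≈ 2.53

2.53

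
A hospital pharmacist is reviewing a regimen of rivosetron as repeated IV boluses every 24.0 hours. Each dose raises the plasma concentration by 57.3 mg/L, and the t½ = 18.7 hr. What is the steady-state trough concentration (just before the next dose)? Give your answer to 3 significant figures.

k = ln 2 / 18.7 = 0.03707 hr⁻¹
Fraction remaining after one interval: e^(−kτ) = e^(−0.03707 × 24.0) = 0.4108
R = 1 / (1 − 0.4108) = 1.697
Css,max = 57.3 × 1.697 = 97.25 mg/L
Css,min = Css,max × e^(−kτ) = 97.25 × 0.4108 ≈ 40.0 mg/L

40.0 mg/L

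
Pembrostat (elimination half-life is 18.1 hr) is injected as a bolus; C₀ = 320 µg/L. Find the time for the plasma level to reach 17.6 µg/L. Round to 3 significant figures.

75.7 hours

k = ln 2 / 18.1 = 0.03830 hr⁻¹
C(t) = C₀ e^(−kt)  ⇒  t = ln(C₀/C) / k
t = ln(320/17.6) / 0.03830 = 2.900 / 0.03830 ≈ 75.7 hours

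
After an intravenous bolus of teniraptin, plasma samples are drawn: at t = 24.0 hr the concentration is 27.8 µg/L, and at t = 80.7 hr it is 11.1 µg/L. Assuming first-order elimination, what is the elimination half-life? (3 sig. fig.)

42.8 hours

k = ln(C₁/C₂) / (t₂ − t₁) = ln(27.8/11.1) / (80.7 − 24.0)
  = 0.9181 / 56.70 = 0.01619 hr⁻¹
t½ = ln 2 / k = ln 2 / 0.01619 ≈ 42.8 hours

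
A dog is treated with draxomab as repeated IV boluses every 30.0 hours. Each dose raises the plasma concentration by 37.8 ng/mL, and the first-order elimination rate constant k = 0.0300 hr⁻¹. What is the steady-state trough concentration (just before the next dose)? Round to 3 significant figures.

25.9 ng/mL

Fraction remaining after one interval: e^(−kτ) = e^(−0.03000 × 30.0) = 0.4066
R = 1 / (1 − 0.4066) = 1.685
Css,max = 37.8 × 1.685 = 63.70 ng/mL
Css,min = Css,max × e^(−kτ) = 63.70 × 0.4066 ≈ 25.9 ng/mL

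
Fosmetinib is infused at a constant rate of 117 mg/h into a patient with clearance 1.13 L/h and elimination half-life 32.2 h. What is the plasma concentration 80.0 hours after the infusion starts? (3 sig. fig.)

Css = rate / CL = 117 / 1.13 = 103.5 mg/L
k = ln 2 / 32.2 = 0.02153 h⁻¹
C(t) = Css (1 − e^(−kt)) = 103.5 × (1 − e^(−1.722)) = 103.5 × 0.8213 ≈ 85.0 mg/L

85.0 mg/L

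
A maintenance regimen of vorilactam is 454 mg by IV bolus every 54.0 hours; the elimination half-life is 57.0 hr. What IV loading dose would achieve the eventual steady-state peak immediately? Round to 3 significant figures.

k = ln 2 / 57.0 = 0.01216 hr⁻¹
Accumulation ratio R = 1 / (1 − e^(−kτ)) = 1 / (1 − e^(−0.01216×54.0)) = 1 / (1 − 0.5186) = 2.077
Loading dose = maintenance dose × R = 454 × 2.077 ≈ 943 mg

943 mg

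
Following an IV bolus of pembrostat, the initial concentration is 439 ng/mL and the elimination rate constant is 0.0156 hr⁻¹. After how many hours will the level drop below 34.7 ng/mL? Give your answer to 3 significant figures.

C(t) = C₀ e^(−kt)  ⇒  t = ln(C₀/C) / k
t = ln(439/34.7) / 0.01560 = 2.538 / 0.01560 ≈ 163 hours

163 hours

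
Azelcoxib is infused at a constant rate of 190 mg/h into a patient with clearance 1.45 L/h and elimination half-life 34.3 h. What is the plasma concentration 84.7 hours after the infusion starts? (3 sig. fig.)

107 mg/L

Css = rate / CL = 190 / 1.45 = 131.0 mg/L
k = ln 2 / 34.3 = 0.02021 h⁻¹
C(t) = Css (1 − e^(−kt)) = 131.0 × (1 − e^(−1.712)) = 131.0 × 0.8194 ≈ 107 mg/L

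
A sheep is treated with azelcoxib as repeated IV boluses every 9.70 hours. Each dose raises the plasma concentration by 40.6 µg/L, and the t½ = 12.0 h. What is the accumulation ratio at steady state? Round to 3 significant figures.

k = ln 2 / 12.0 = 0.05776 h⁻¹
Fraction remaining after one interval: e^(−kτ) = e^(−0.05776 × 9.70) = 0.5710
R = 1 / (1 − 0.5710) = 1 / 0.4290 ≈ 2.33

2.33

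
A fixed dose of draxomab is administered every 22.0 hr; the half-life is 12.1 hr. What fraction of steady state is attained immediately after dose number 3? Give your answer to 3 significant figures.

k = ln 2 / 12.1 = 0.05728 hr⁻¹
f_n = 1 − e^(−nkτ) = 1 − e^(−3 × 0.05728 × 22.0) = 1 − e^(−3.781) = 1 − 0.02280 ≈ 0.977

0.977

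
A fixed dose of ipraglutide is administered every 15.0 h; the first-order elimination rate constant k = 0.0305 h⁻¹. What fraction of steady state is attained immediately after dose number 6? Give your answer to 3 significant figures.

f_n = 1 − e^(−nkτ) = 1 − e^(−6 × 0.03050 × 15.0) = 1 − e^(−2.745) = 1 − 0.06425 ≈ 0.936

0.936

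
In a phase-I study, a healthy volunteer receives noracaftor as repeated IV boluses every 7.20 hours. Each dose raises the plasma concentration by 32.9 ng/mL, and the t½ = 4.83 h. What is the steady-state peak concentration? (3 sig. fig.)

51.1 ng/mL

k = ln 2 / 4.83 = 0.1435 h⁻¹
Fraction remaining after one interval: e^(−kτ) = e^(−0.1435 × 7.20) = 0.3558
R = 1 / (1 − 0.3558) = 1.552
Css,max = 32.9 × 1.552 ≈ 51.1 ng/mL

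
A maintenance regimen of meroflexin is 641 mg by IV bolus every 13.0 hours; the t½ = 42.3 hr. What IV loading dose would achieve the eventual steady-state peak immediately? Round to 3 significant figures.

k = ln 2 / 42.3 = 0.01639 hr⁻¹
Accumulation ratio R = 1 / (1 − e^(−kτ)) = 1 / (1 − e^(−0.01639×13.0)) = 1 / (1 − 0.8081) = 5.212
Loading dose = maintenance dose × R = 641 × 5.212 ≈ 3340 mg

3340 mg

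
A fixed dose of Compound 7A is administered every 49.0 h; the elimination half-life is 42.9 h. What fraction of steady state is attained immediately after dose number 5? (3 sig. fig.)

0.981

k = ln 2 / 42.9 = 0.01616 h⁻¹
f_n = 1 − e^(−nkτ) = 1 − e^(−5 × 0.01616 × 49.0) = 1 − e^(−3.959) = 1 − 0.01909 ≈ 0.981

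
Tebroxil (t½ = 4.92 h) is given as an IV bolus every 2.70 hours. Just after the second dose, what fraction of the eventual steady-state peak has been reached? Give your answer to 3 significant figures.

0.533

k = ln 2 / 4.92 = 0.1409 h⁻¹
f_n = 1 − e^(−nkτ) = 1 − e^(−2 × 0.1409 × 2.70) = 1 − e^(−0.7608) = 1 − 0.4673 ≈ 0.533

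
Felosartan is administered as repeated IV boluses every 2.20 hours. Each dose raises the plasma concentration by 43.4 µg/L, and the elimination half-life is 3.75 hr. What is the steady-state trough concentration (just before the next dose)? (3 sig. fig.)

k = ln 2 / 3.75 = 0.1848 hr⁻¹
Fraction remaining after one interval: e^(−kτ) = e^(−0.1848 × 2.20) = 0.6659
R = 1 / (1 − 0.6659) = 2.993
Css,max = 43.4 × 2.993 = 129.9 µg/L
Css,min = Css,max × e^(−kτ) = 129.9 × 0.6659 ≈ 86.5 µg/L

86.5 µg/L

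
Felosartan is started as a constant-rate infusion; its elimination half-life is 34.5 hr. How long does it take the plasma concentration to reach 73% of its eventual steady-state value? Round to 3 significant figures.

65.2 hours

k = ln 2 / 34.5 = 0.02009 hr⁻¹
f = 1 − e^(−kt)  ⇒  t = −ln(1 − f) / k
t = −ln(1 − 0.73) / 0.02009 = 1.309 / 0.02009 ≈ 65.2 hours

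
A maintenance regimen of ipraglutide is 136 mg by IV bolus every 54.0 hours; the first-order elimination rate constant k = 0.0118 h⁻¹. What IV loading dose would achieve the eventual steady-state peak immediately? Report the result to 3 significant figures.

Accumulation ratio R = 1 / (1 − e^(−kτ)) = 1 / (1 − e^(−0.01180×54.0)) = 1 / (1 − 0.5288) = 2.122
Loading dose = maintenance dose × R = 136 × 2.122 ≈ 289 mg

289 mg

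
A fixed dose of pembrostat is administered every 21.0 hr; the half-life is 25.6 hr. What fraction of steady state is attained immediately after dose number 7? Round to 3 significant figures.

k = ln 2 / 25.6 = 0.02708 hr⁻¹
f_n = 1 − e^(−nkτ) = 1 − e^(−7 × 0.02708 × 21.0) = 1 − e^(−3.980) = 1 − 0.01868 ≈ 0.981

0.981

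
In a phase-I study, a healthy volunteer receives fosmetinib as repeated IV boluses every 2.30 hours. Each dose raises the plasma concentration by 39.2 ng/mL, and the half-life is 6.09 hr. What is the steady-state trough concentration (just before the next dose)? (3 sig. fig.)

k = ln 2 / 6.09 = 0.1138 hr⁻¹
Fraction remaining after one interval: e^(−kτ) = e^(−0.1138 × 2.30) = 0.7697
R = 1 / (1 − 0.7697) = 4.342
Css,max = 39.2 × 4.342 = 170.2 ng/mL
Css,min = Css,max × e^(−kτ) = 170.2 × 0.7697 ≈ 131 ng/mL

131 ng/mL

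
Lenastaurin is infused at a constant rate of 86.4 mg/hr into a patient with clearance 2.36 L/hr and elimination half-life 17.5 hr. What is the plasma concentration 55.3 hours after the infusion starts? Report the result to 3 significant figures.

Css = rate / CL = 86.4 / 2.36 = 36.61 µg/mL
k = ln 2 / 17.5 = 0.03961 hr⁻¹
C(t) = Css (1 − e^(−kt)) = 36.61 × (1 − e^(−2.190)) = 36.61 × 0.8881 ≈ 32.5 µg/mL

32.5 µg/mL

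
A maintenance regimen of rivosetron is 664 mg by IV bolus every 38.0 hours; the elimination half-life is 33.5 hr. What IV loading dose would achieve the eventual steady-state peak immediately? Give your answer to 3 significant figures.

1220 mg

k = ln 2 / 33.5 = 0.02069 hr⁻¹
Accumulation ratio R = 1 / (1 − e^(−kτ)) = 1 / (1 − e^(−0.02069×38.0)) = 1 / (1 − 0.4555) = 1.837
Loading dose = maintenance dose × R = 664 × 1.837 ≈ 1220 mg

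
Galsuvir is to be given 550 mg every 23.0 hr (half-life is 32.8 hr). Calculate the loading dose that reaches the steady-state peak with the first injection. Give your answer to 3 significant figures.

k = ln 2 / 32.8 = 0.02113 hr⁻¹
Accumulation ratio R = 1 / (1 − e^(−kτ)) = 1 / (1 − e^(−0.02113×23.0)) = 1 / (1 − 0.6151) = 2.598
Loading dose = maintenance dose × R = 550 × 2.598 ≈ 1430 mg

1430 mg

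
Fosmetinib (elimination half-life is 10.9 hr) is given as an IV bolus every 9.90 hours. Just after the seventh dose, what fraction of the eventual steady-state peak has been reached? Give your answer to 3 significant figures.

k = ln 2 / 10.9 = 0.06359 hr⁻¹
f_n = 1 − e^(−nkτ) = 1 − e^(−7 × 0.06359 × 9.90) = 1 − e^(−4.407) = 1 − 0.01219 ≈ 0.988

0.988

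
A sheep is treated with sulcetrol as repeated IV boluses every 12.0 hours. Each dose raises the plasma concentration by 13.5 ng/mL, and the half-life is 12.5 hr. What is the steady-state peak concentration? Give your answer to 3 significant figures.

27.8 ng/mL

k = ln 2 / 12.5 = 0.05545 hr⁻¹
Fraction remaining after one interval: e^(−kτ) = e^(−0.05545 × 12.0) = 0.5141
R = 1 / (1 − 0.5141) = 2.058
Css,max = 13.5 × 2.058 ≈ 27.8 ng/mL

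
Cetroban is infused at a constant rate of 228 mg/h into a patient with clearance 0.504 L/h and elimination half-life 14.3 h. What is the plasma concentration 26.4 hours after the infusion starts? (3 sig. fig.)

327 µg/mL

Css = rate / CL = 228 / 0.504 = 452.4 µg/mL
k = ln 2 / 14.3 = 0.04847 h⁻¹
C(t) = Css (1 − e^(−kt)) = 452.4 × (1 − e^(−1.280)) = 452.4 × 0.7219 ≈ 327 µg/mL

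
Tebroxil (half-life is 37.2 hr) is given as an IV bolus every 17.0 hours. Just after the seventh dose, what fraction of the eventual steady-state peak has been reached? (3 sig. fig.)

k = ln 2 / 37.2 = 0.01863 hr⁻¹
f_n = 1 − e^(−nkτ) = 1 − e^(−7 × 0.01863 × 17.0) = 1 − e^(−2.217) = 1 − 0.1089 ≈ 0.891

0.891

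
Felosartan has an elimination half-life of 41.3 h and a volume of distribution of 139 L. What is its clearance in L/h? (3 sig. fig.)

2.33 L/h

k = ln 2 / t½ = ln 2 / 41.3 = 0.01678 h⁻¹
CL = k · V = 0.01678 × 139 ≈ 2.33 L/h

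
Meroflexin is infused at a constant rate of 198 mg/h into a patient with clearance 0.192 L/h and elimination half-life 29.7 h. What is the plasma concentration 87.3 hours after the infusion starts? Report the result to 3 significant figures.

Css = rate / CL = 198 / 0.192 = 1031 mg/L
k = ln 2 / 29.7 = 0.02334 h⁻¹
C(t) = Css (1 − e^(−kt)) = 1031 × (1 − e^(−2.037)) = 1031 × 0.8696 ≈ 897 mg/L

897 mg/L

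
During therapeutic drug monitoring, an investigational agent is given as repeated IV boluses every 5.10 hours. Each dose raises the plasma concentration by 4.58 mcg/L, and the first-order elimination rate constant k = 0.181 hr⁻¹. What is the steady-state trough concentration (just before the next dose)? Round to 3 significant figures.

Fraction remaining after one interval: e^(−kτ) = e^(−0.1810 × 5.10) = 0.3973
R = 1 / (1 − 0.3973) = 1.659
Css,max = 4.58 × 1.659 = 7.599 mcg/L
Css,min = Css,max × e^(−kτ) = 7.599 × 0.3973 ≈ 3.02 mcg/L

3.02 mcg/L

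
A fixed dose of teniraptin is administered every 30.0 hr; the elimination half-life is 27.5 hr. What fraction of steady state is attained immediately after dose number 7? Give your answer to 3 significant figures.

0.995

k = ln 2 / 27.5 = 0.02521 hr⁻¹
f_n = 1 − e^(−nkτ) = 1 − e^(−7 × 0.02521 × 30.0) = 1 − e^(−5.293) = 1 − 0.005026 ≈ 0.995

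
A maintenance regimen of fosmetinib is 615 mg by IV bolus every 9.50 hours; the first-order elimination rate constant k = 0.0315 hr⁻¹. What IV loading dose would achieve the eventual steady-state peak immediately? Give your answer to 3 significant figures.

Accumulation ratio R = 1 / (1 − e^(−kτ)) = 1 / (1 − e^(−0.03150×9.50)) = 1 / (1 − 0.7414) = 3.867
Loading dose = maintenance dose × R = 615 × 3.867 ≈ 2380 mg

2380 mg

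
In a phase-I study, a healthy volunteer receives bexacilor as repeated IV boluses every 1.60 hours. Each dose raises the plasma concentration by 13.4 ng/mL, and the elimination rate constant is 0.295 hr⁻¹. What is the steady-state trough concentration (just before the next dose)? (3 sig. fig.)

Fraction remaining after one interval: e^(−kτ) = e^(−0.2950 × 1.60) = 0.6238
R = 1 / (1 − 0.6238) = 2.658
Css,max = 13.4 × 2.658 = 35.61 ng/mL
Css,min = Css,max × e^(−kτ) = 35.61 × 0.6238 ≈ 22.2 ng/mL

22.2 ng/mL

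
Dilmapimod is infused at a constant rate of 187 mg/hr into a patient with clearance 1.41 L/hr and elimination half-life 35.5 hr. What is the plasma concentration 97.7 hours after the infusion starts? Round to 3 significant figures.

113 mg/L

Css = rate / CL = 187 / 1.41 = 132.6 mg/L
k = ln 2 / 35.5 = 0.01953 hr⁻¹
C(t) = Css (1 − e^(−kt)) = 132.6 × (1 − e^(−1.908)) = 132.6 × 0.8516 ≈ 113 mg/L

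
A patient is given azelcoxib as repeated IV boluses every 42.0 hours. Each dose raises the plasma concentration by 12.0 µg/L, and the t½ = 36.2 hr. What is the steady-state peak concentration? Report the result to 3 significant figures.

k = ln 2 / 36.2 = 0.01915 hr⁻¹
Fraction remaining after one interval: e^(−kτ) = e^(−0.01915 × 42.0) = 0.4474
R = 1 / (1 − 0.4474) = 1.810
Css,max = 12.0 × 1.810 ≈ 21.7 µg/L

21.7 µg/L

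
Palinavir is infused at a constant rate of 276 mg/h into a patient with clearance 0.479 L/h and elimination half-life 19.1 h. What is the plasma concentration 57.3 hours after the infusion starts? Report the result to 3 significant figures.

504 µg/mL

Css = rate / CL = 276 / 0.479 = 576.2 µg/mL
k = ln 2 / 19.1 = 0.03629 h⁻¹
C(t) = Css (1 − e^(−kt)) = 576.2 × (1 − e^(−2.079)) = 576.2 × 0.8750 ≈ 504 µg/mL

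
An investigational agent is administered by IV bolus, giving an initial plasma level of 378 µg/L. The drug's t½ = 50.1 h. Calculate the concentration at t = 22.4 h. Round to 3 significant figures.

277 µg/L

k = ln 2 / 50.1 = 0.01384 h⁻¹
C(t) = C₀ e^(−kt) = 378 × e^(−0.01384 × 22.4) = 378 × e^(−0.3099) = 378 × 0.7335 ≈ 277 µg/L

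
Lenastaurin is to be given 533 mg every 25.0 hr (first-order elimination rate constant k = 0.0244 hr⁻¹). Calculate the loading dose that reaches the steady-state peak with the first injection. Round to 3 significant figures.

1170 mg

Accumulation ratio R = 1 / (1 − e^(−kτ)) = 1 / (1 − e^(−0.02440×25.0)) = 1 / (1 − 0.5434) = 2.190
Loading dose = maintenance dose × R = 533 × 2.190 ≈ 1170 mg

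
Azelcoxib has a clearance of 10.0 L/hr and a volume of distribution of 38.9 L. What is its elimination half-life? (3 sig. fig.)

2.70 hours

k = CL / V = 10.0 / 38.9 = 0.2571 hr⁻¹
t½ = ln 2 / k = ln 2 / 0.2571 ≈ 2.70 hours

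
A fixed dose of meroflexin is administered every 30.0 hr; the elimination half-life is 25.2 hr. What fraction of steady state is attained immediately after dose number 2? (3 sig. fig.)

0.808

k = ln 2 / 25.2 = 0.02751 hr⁻¹
f_n = 1 − e^(−nkτ) = 1 − e^(−2 × 0.02751 × 30.0) = 1 − e^(−1.650) = 1 − 0.1920 ≈ 0.808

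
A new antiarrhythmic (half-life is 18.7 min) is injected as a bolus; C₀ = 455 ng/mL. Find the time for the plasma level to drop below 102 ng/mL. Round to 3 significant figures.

40.3 minutes

k = ln 2 / 18.7 = 0.03707 min⁻¹
C(t) = C₀ e^(−kt)  ⇒  t = ln(C₀/C) / k
t = ln(455/102) / 0.03707 = 1.495 / 0.03707 ≈ 40.3 minutes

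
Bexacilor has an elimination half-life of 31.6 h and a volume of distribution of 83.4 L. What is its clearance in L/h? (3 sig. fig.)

k = ln 2 / t½ = ln 2 / 31.6 = 0.02194 h⁻¹
CL = k · V = 0.02194 × 83.4 ≈ 1.83 L/h

1.83 L/h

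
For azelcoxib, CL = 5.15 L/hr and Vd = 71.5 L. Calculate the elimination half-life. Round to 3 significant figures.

k = CL / V = 5.15 / 71.5 = 0.07203 hr⁻¹
t½ = ln 2 / k = ln 2 / 0.07203 ≈ 9.62 hours

9.62 hours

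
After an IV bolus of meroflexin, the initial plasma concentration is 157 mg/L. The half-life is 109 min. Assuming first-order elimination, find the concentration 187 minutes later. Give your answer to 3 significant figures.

47.8 mg/L

k = ln 2 / 109 = 0.006359 min⁻¹
C(t) = C₀ e^(−kt) = 157 × e^(−0.006359 × 187) = 157 × e^(−1.189) = 157 × 0.3045 ≈ 47.8 mg/L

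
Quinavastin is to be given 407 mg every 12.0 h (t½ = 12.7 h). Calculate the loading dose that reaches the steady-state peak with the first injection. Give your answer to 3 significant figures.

847 mg

k = ln 2 / 12.7 = 0.05458 h⁻¹
Accumulation ratio R = 1 / (1 − e^(−kτ)) = 1 / (1 − e^(−0.05458×12.0)) = 1 / (1 − 0.5195) = 2.081
Loading dose = maintenance dose × R = 407 × 2.081 ≈ 847 mg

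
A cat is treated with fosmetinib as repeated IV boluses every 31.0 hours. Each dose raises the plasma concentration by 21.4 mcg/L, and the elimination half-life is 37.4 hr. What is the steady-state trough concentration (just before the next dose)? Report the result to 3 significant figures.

k = ln 2 / 37.4 = 0.01853 hr⁻¹
Fraction remaining after one interval: e^(−kτ) = e^(−0.01853 × 31.0) = 0.5630
R = 1 / (1 − 0.5630) = 2.288
Css,max = 21.4 × 2.288 = 48.97 mcg/L
Css,min = Css,max × e^(−kτ) = 48.97 × 0.5630 ≈ 27.6 mcg/L

27.6 mcg/L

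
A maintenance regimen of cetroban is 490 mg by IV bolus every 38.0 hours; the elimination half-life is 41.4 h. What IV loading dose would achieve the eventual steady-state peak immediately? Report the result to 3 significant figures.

k = ln 2 / 41.4 = 0.01674 h⁻¹
Accumulation ratio R = 1 / (1 − e^(−kτ)) = 1 / (1 − e^(−0.01674×38.0)) = 1 / (1 − 0.5293) = 2.124
Loading dose = maintenance dose × R = 490 × 2.124 ≈ 1040 mg

1040 mg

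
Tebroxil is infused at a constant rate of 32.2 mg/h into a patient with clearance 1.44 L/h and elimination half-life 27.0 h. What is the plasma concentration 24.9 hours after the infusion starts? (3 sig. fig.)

Css = rate / CL = 32.2 / 1.44 = 22.36 µg/mL
k = ln 2 / 27.0 = 0.02567 h⁻¹
C(t) = Css (1 − e^(−kt)) = 22.36 × (1 − e^(−0.6392)) = 22.36 × 0.4723 ≈ 10.6 µg/mL

10.6 µg/mL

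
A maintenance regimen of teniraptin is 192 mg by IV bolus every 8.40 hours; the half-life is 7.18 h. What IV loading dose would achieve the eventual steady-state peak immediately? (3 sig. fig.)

346 mg

k = ln 2 / 7.18 = 0.09654 h⁻¹
Accumulation ratio R = 1 / (1 − e^(−kτ)) = 1 / (1 − e^(−0.09654×8.40)) = 1 / (1 − 0.4444) = 1.800
Loading dose = maintenance dose × R = 192 × 1.800 ≈ 346 mg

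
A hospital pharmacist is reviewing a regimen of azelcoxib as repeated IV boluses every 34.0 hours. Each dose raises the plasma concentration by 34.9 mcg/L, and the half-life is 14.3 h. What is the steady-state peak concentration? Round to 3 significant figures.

k = ln 2 / 14.3 = 0.04847 h⁻¹
Fraction remaining after one interval: e^(−kτ) = e^(−0.04847 × 34.0) = 0.1924
R = 1 / (1 − 0.1924) = 1.238
Css,max = 34.9 × 1.238 ≈ 43.2 mcg/L

43.2 mcg/L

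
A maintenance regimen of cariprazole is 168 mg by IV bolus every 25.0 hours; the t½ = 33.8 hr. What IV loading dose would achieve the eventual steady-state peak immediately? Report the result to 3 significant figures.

k = ln 2 / 33.8 = 0.02051 hr⁻¹
Accumulation ratio R = 1 / (1 − e^(−kτ)) = 1 / (1 − e^(−0.02051×25.0)) = 1 / (1 − 0.5989) = 2.493
Loading dose = maintenance dose × R = 168 × 2.493 ≈ 419 mg

419 mg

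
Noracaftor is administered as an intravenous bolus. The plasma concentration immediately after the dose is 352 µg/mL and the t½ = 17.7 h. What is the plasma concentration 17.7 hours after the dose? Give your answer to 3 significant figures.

176 µg/mL

k = ln 2 / 17.7 = 0.03916 h⁻¹
C(t) = C₀ e^(−kt) = 352 × e^(−0.03916 × 17.7) = 352 × e^(−0.6931) = 352 × 0.5000 ≈ 176 µg/mL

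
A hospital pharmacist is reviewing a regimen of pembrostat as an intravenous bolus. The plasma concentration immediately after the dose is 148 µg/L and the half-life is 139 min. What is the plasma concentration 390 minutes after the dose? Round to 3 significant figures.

k = ln 2 / 139 = 0.004987 min⁻¹
390 min is 2.806 half-lives, so C = 148 × (1/2)^2.806 = 148 × 0.1430 ≈ 21.2 µg/L

21.2 µg/L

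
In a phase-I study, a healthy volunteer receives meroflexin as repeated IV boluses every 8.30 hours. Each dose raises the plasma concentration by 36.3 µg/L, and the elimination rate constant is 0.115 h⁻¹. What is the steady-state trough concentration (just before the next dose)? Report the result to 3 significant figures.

Fraction remaining after one interval: e^(−kτ) = e^(−0.1150 × 8.30) = 0.3850
R = 1 / (1 − 0.3850) = 1.626
Css,max = 36.3 × 1.626 = 59.02 µg/L
Css,min = Css,max × e^(−kτ) = 59.02 × 0.3850 ≈ 22.7 µg/L

22.7 µg/L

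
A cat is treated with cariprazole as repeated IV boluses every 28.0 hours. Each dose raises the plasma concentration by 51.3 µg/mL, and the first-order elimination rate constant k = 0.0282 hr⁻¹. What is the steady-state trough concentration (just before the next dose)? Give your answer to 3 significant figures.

42.7 µg/mL

Fraction remaining after one interval: e^(−kτ) = e^(−0.02820 × 28.0) = 0.4540
R = 1 / (1 − 0.4540) = 1.832
Css,max = 51.3 × 1.832 = 93.96 µg/mL
Css,min = Css,max × e^(−kτ) = 93.96 × 0.4540 ≈ 42.7 µg/mL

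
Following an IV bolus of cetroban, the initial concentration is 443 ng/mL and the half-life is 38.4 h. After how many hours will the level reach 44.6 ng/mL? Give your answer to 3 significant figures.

k = ln 2 / 38.4 = 0.01805 h⁻¹
C(t) = C₀ e^(−kt)  ⇒  t = ln(C₀/C) / k
t = ln(443/44.6) / 0.01805 = 2.296 / 0.01805 ≈ 127 hours

127 hours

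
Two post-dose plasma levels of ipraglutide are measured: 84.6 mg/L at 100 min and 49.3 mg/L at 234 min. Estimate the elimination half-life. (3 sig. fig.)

k = ln(C₁/C₂) / (t₂ − t₁) = ln(84.6/49.3) / (234 − 100)
  = 0.5400 / 134.0 = 0.004030 min⁻¹
t½ = ln 2 / k = ln 2 / 0.004030 ≈ 172 minutes

172 minutes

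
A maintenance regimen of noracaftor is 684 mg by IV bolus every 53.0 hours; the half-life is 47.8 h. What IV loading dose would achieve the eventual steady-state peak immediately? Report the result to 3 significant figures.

k = ln 2 / 47.8 = 0.01450 h⁻¹
Accumulation ratio R = 1 / (1 − e^(−kτ)) = 1 / (1 − e^(−0.01450×53.0)) = 1 / (1 − 0.4637) = 1.865
Loading dose = maintenance dose × R = 684 × 1.865 ≈ 1280 mg

1280 mg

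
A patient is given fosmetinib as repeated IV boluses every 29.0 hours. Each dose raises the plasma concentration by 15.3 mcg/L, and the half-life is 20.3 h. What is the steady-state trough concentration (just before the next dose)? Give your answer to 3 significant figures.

9.04 mcg/L

k = ln 2 / 20.3 = 0.03415 h⁻¹
Fraction remaining after one interval: e^(−kτ) = e^(−0.03415 × 29.0) = 0.3715
R = 1 / (1 − 0.3715) = 1.591
Css,max = 15.3 × 1.591 = 24.34 mcg/L
Css,min = Css,max × e^(−kτ) = 24.34 × 0.3715 ≈ 9.04 mcg/L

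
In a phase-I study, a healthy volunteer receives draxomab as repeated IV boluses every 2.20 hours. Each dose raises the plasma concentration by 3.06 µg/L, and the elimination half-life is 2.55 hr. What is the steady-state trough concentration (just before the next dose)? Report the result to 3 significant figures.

k = ln 2 / 2.55 = 0.2718 hr⁻¹
Fraction remaining after one interval: e^(−kτ) = e^(−0.2718 × 2.20) = 0.5499
R = 1 / (1 − 0.5499) = 2.222
Css,max = 3.06 × 2.222 = 6.799 µg/L
Css,min = Css,max × e^(−kτ) = 6.799 × 0.5499 ≈ 3.74 µg/L

3.74 µg/L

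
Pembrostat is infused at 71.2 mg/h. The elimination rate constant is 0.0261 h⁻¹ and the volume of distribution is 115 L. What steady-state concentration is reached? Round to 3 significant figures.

23.7 µg/mL

CL = k · V = 0.0261 × 115 = 3.002 L/h
Css = rate / CL = 71.2 / 3.002 ≈ 23.7 µg/mL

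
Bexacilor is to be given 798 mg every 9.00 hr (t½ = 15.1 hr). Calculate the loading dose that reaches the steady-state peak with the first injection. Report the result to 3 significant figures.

k = ln 2 / 15.1 = 0.04590 hr⁻¹
Accumulation ratio R = 1 / (1 − e^(−kτ)) = 1 / (1 − e^(−0.04590×9.00)) = 1 / (1 − 0.6616) = 2.955
Loading dose = maintenance dose × R = 798 × 2.955 ≈ 2360 mg

2360 mg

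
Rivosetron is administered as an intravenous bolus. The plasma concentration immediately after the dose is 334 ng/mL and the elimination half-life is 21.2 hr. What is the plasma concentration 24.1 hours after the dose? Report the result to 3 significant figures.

152 ng/mL

k = ln 2 / 21.2 = 0.03270 hr⁻¹
24.1 hr is 1.137 half-lives, so C = 334 × (1/2)^1.137 = 334 × 0.4548 ≈ 152 ng/mL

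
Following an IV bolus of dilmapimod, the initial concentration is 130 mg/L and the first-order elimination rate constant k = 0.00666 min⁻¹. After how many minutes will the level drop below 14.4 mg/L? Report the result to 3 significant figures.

330 minutes

C(t) = C₀ e^(−kt)  ⇒  t = ln(C₀/C) / k
t = ln(130/14.4) / 0.006660 = 2.200 / 0.006660 ≈ 330 minutes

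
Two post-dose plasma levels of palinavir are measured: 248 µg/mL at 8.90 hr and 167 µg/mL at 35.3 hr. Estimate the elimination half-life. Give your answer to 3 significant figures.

k = ln(C₁/C₂) / (t₂ − t₁) = ln(248/167) / (35.3 − 8.90)
  = 0.3954 / 26.40 = 0.01498 hr⁻¹
t½ = ln 2 / k = ln 2 / 0.01498 ≈ 46.3 hours

46.3 hours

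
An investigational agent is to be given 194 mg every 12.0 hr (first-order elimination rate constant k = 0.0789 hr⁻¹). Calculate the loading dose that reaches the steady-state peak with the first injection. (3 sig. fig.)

Accumulation ratio R = 1 / (1 − e^(−kτ)) = 1 / (1 − e^(−0.07890×12.0)) = 1 / (1 − 0.3880) = 1.634
Loading dose = maintenance dose × R = 194 × 1.634 ≈ 317 mg

317 mg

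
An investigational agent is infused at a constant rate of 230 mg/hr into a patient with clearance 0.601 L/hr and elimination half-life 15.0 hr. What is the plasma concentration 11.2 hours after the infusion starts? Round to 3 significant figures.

155 mg/L

Css = rate / CL = 230 / 0.601 = 382.7 mg/L
k = ln 2 / 15.0 = 0.04621 hr⁻¹
C(t) = Css (1 − e^(−kt)) = 382.7 × (1 − e^(−0.5175)) = 382.7 × 0.4040 ≈ 155 mg/L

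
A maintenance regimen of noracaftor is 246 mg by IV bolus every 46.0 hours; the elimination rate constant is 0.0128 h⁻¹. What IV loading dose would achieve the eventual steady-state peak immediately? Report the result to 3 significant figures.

553 mg

Accumulation ratio R = 1 / (1 − e^(−kτ)) = 1 / (1 − e^(−0.01280×46.0)) = 1 / (1 − 0.5550) = 2.247
Loading dose = maintenance dose × R = 246 × 2.247 ≈ 553 mg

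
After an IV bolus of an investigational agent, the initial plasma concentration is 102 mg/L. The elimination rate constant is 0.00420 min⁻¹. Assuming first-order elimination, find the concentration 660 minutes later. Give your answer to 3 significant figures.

C(t) = C₀ e^(−kt) = 102 × e^(−0.004200 × 660) = 102 × e^(−2.772) = 102 × 0.06254 ≈ 6.38 mg/L

6.38 mg/L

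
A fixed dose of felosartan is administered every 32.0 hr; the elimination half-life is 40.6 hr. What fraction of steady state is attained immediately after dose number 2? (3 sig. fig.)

0.665

k = ln 2 / 40.6 = 0.01707 hr⁻¹
f_n = 1 − e^(−nkτ) = 1 − e^(−2 × 0.01707 × 32.0) = 1 − e^(−1.093) = 1 − 0.3353 ≈ 0.665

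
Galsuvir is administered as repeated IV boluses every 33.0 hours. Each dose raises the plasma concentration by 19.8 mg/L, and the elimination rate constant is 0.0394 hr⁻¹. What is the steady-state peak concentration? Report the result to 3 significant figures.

27.2 mg/L

Fraction remaining after one interval: e^(−kτ) = e^(−0.03940 × 33.0) = 0.2725
R = 1 / (1 − 0.2725) = 1.375
Css,max = 19.8 × 1.375 ≈ 27.2 mg/L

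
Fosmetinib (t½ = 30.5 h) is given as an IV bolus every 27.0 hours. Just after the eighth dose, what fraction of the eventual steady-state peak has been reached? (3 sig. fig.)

0.993

k = ln 2 / 30.5 = 0.02273 h⁻¹
f_n = 1 − e^(−nkτ) = 1 − e^(−8 × 0.02273 × 27.0) = 1 − e^(−4.909) = 1 − 0.007381 ≈ 0.993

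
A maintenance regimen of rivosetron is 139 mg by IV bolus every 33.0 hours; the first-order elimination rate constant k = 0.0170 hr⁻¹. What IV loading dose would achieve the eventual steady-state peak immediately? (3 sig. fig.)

Accumulation ratio R = 1 / (1 − e^(−kτ)) = 1 / (1 − e^(−0.01700×33.0)) = 1 / (1 − 0.5706) = 2.329
Loading dose = maintenance dose × R = 139 × 2.329 ≈ 324 mg

324 mg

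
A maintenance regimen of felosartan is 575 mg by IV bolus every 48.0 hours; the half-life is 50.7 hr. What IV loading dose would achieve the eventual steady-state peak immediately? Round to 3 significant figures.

k = ln 2 / 50.7 = 0.01367 hr⁻¹
Accumulation ratio R = 1 / (1 − e^(−kτ)) = 1 / (1 − e^(−0.01367×48.0)) = 1 / (1 − 0.5188) = 2.078
Loading dose = maintenance dose × R = 575 × 2.078 ≈ 1190 mg

1190 mg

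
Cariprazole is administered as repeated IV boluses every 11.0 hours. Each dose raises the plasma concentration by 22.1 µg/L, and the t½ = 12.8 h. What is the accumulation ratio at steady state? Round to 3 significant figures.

k = ln 2 / 12.8 = 0.05415 h⁻¹
Fraction remaining after one interval: e^(−kτ) = e^(−0.05415 × 11.0) = 0.5512
R = 1 / (1 − 0.5512) = 1 / 0.4488 ≈ 2.23

2.23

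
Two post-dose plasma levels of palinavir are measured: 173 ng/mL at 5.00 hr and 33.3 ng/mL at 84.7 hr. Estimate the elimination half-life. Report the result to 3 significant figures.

k = ln(C₁/C₂) / (t₂ − t₁) = ln(173/33.3) / (84.7 − 5.00)
  = 1.648 / 79.70 = 0.02067 hr⁻¹
t½ = ln 2 / k = ln 2 / 0.02067 ≈ 33.5 hours

33.5 hours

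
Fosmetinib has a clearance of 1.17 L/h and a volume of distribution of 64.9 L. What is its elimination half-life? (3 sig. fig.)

38.4 hours

k = CL / V = 1.17 / 64.9 = 0.01803 h⁻¹
t½ = ln 2 / k = ln 2 / 0.01803 ≈ 38.4 hours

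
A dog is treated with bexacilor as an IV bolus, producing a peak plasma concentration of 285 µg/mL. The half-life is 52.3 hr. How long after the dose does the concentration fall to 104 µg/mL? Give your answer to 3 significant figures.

76.1 hours

k = ln 2 / 52.3 = 0.01325 hr⁻¹
C(t) = C₀ e^(−kt)  ⇒  t = ln(C₀/C) / k
t = ln(285/104) / 0.01325 = 1.008 / 0.01325 ≈ 76.1 hours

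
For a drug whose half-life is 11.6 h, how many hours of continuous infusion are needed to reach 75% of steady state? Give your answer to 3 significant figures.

23.2 hours

k = ln 2 / 11.6 = 0.05975 h⁻¹
f = 1 − e^(−kt)  ⇒  t = −ln(1 − f) / k
t = −ln(1 − 0.75) / 0.05975 = 1.386 / 0.05975 ≈ 23.2 hours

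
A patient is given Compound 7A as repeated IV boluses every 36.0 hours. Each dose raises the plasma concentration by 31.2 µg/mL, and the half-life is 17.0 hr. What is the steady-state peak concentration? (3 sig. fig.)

k = ln 2 / 17.0 = 0.04077 hr⁻¹
Fraction remaining after one interval: e^(−kτ) = e^(−0.04077 × 36.0) = 0.2304
R = 1 / (1 − 0.2304) = 1.299
Css,max = 31.2 × 1.299 ≈ 40.5 µg/mL

40.5 µg/mL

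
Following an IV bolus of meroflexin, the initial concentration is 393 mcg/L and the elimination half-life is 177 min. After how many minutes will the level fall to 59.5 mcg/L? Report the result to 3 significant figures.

k = ln 2 / 177 = 0.003916 min⁻¹
C(t) = C₀ e^(−kt)  ⇒  t = ln(C₀/C) / k
t = ln(393/59.5) / 0.003916 = 1.888 / 0.003916 ≈ 482 minutes

482 minutes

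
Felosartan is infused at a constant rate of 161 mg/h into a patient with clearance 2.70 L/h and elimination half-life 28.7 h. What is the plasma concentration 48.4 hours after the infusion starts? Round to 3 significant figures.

41.1 mg/L

Css = rate / CL = 161 / 2.70 = 59.63 mg/L
k = ln 2 / 28.7 = 0.02415 h⁻¹
C(t) = Css (1 − e^(−kt)) = 59.63 × (1 − e^(−1.169)) = 59.63 × 0.6893 ≈ 41.1 mg/L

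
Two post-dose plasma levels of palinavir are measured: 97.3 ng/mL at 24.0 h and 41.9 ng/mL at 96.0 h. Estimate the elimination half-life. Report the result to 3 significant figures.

59.2 hours

k = ln(C₁/C₂) / (t₂ − t₁) = ln(97.3/41.9) / (96.0 − 24.0)
  = 0.8425 / 72.00 = 0.01170 h⁻¹
t½ = ln 2 / k = ln 2 / 0.01170 ≈ 59.2 hours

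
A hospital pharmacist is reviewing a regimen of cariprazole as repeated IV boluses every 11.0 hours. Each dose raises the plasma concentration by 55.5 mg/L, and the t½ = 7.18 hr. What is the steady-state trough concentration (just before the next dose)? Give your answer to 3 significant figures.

k = ln 2 / 7.18 = 0.09654 hr⁻¹
Fraction remaining after one interval: e^(−kτ) = e^(−0.09654 × 11.0) = 0.3458
R = 1 / (1 − 0.3458) = 1.529
Css,max = 55.5 × 1.529 = 84.84 mg/L
Css,min = Css,max × e^(−kτ) = 84.84 × 0.3458 ≈ 29.3 mg/L

29.3 mg/L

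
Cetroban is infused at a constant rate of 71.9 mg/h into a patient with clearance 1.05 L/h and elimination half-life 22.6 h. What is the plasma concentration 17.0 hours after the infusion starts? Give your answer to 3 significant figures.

27.8 µg/mL

Css = rate / CL = 71.9 / 1.05 = 68.48 µg/mL
k = ln 2 / 22.6 = 0.03067 h⁻¹
C(t) = Css (1 − e^(−kt)) = 68.48 × (1 − e^(−0.5214)) = 68.48 × 0.4063 ≈ 27.8 µg/mL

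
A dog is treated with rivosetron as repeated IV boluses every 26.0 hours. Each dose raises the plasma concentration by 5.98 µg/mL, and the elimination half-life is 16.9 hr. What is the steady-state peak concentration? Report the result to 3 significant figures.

k = ln 2 / 16.9 = 0.04101 hr⁻¹
Fraction remaining after one interval: e^(−kτ) = e^(−0.04101 × 26.0) = 0.3443
R = 1 / (1 − 0.3443) = 1.525
Css,max = 5.98 × 1.525 ≈ 9.12 µg/mL

9.12 µg/mL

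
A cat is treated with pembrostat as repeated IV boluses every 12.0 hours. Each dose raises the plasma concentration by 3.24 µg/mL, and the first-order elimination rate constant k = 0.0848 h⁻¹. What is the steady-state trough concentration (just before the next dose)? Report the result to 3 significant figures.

1.83 µg/mL

Fraction remaining after one interval: e^(−kτ) = e^(−0.08480 × 12.0) = 0.3615
R = 1 / (1 − 0.3615) = 1.566
Css,max = 3.24 × 1.566 = 5.074 µg/mL
Css,min = Css,max × e^(−kτ) = 5.074 × 0.3615 ≈ 1.83 µg/mL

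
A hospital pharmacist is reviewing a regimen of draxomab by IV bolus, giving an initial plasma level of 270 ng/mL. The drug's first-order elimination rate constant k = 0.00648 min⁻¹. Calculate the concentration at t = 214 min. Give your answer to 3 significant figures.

C(t) = C₀ e^(−kt) = 270 × e^(−0.006480 × 214) = 270 × e^(−1.387) = 270 × 0.2499 ≈ 67.5 ng/mL

67.5 ng/mL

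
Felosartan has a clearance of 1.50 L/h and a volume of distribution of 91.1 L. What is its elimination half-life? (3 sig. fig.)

42.1 hours

k = CL / V = 1.50 / 91.1 = 0.01647 h⁻¹
t½ = ln 2 / k = ln 2 / 0.01647 ≈ 42.1 hours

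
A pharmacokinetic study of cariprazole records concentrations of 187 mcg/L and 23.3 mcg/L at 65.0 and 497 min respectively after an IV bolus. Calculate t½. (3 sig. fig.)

k = ln(C₁/C₂) / (t₂ − t₁) = ln(187/23.3) / (497 − 65.0)
  = 2.083 / 432.0 = 0.004821 min⁻¹
t½ = ln 2 / k = ln 2 / 0.004821 ≈ 144 minutes

144 minutes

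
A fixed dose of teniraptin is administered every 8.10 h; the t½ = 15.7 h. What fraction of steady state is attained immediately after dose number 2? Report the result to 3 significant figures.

k = ln 2 / 15.7 = 0.04415 h⁻¹
f_n = 1 − e^(−nkτ) = 1 − e^(−2 × 0.04415 × 8.10) = 1 − e^(−0.7152) = 1 − 0.4891 ≈ 0.511

0.511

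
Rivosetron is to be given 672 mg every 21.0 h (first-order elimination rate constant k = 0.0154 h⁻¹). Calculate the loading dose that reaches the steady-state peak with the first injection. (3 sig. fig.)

Accumulation ratio R = 1 / (1 − e^(−kτ)) = 1 / (1 − e^(−0.01540×21.0)) = 1 / (1 − 0.7237) = 3.619
Loading dose = maintenance dose × R = 672 × 3.619 ≈ 2430 mg

2430 mg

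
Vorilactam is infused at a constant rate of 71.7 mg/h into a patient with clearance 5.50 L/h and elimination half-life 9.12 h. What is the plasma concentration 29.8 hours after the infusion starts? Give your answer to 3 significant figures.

Css = rate / CL = 71.7 / 5.50 = 13.04 mg/L
k = ln 2 / 9.12 = 0.07600 h⁻¹
C(t) = Css (1 − e^(−kt)) = 13.04 × (1 − e^(−2.265)) = 13.04 × 0.8962 ≈ 11.7 mg/L

11.7 mg/L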